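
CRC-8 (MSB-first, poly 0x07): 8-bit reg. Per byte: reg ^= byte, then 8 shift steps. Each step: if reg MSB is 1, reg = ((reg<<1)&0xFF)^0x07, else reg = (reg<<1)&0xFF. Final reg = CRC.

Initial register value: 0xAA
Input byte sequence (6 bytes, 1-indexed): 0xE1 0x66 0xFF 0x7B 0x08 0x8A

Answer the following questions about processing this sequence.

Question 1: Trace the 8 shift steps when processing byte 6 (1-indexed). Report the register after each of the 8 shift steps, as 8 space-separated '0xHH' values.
Answer: 0xF3 0xE1 0xC5 0x8D 0x1D 0x3A 0x74 0xE8

Derivation:
After byte 1 (0xE1): reg=0xF6
After byte 2 (0x66): reg=0xF9
After byte 3 (0xFF): reg=0x12
After byte 4 (0x7B): reg=0x18
After byte 5 (0x08): reg=0x70
Register before byte 6: 0x70
After XOR with byte 0x8A: 0xFA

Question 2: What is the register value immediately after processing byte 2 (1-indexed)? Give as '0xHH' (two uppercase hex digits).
Answer: 0xF9

Derivation:
After byte 1 (0xE1): reg=0xF6
After byte 2 (0x66): reg=0xF9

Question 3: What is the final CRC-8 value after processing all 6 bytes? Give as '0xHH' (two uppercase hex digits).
After byte 1 (0xE1): reg=0xF6
After byte 2 (0x66): reg=0xF9
After byte 3 (0xFF): reg=0x12
After byte 4 (0x7B): reg=0x18
After byte 5 (0x08): reg=0x70
After byte 6 (0x8A): reg=0xE8

Answer: 0xE8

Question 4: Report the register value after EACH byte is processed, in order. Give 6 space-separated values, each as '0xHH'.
0xF6 0xF9 0x12 0x18 0x70 0xE8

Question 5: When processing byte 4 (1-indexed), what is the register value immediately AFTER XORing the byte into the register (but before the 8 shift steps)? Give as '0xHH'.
Answer: 0x69

Derivation:
Register before byte 4: 0x12
Byte 4: 0x7B
0x12 XOR 0x7B = 0x69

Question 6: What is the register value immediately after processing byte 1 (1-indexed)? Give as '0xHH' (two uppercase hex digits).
After byte 1 (0xE1): reg=0xF6

Answer: 0xF6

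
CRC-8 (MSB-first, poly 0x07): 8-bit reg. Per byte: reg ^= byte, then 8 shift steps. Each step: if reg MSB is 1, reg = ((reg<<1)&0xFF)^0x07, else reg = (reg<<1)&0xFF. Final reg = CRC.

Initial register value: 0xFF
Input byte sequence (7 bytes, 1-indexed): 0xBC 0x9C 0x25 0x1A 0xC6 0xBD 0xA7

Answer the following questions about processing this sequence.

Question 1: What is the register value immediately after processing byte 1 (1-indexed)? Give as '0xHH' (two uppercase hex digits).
Answer: 0xCE

Derivation:
After byte 1 (0xBC): reg=0xCE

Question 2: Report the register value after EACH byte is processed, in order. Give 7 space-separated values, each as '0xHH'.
0xCE 0xB9 0xDD 0x5B 0xDA 0x32 0xE2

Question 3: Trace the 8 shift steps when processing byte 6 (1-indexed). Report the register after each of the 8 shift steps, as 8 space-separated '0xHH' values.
Answer: 0xCE 0x9B 0x31 0x62 0xC4 0x8F 0x19 0x32

Derivation:
After byte 1 (0xBC): reg=0xCE
After byte 2 (0x9C): reg=0xB9
After byte 3 (0x25): reg=0xDD
After byte 4 (0x1A): reg=0x5B
After byte 5 (0xC6): reg=0xDA
Register before byte 6: 0xDA
After XOR with byte 0xBD: 0x67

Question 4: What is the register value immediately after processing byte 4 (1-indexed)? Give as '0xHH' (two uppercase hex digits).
After byte 1 (0xBC): reg=0xCE
After byte 2 (0x9C): reg=0xB9
After byte 3 (0x25): reg=0xDD
After byte 4 (0x1A): reg=0x5B

Answer: 0x5B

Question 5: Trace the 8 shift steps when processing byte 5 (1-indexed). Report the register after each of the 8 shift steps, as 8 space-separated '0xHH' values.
After byte 1 (0xBC): reg=0xCE
After byte 2 (0x9C): reg=0xB9
After byte 3 (0x25): reg=0xDD
After byte 4 (0x1A): reg=0x5B
Register before byte 5: 0x5B
After XOR with byte 0xC6: 0x9D

Answer: 0x3D 0x7A 0xF4 0xEF 0xD9 0xB5 0x6D 0xDA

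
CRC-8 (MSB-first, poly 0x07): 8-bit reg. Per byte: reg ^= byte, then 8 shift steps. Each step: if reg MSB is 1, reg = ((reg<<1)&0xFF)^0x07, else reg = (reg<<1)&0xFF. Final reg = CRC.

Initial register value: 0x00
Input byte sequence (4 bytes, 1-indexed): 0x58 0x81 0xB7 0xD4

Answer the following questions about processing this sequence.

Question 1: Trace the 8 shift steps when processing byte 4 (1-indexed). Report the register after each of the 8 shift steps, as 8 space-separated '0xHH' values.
Answer: 0x1C 0x38 0x70 0xE0 0xC7 0x89 0x15 0x2A

Derivation:
After byte 1 (0x58): reg=0x8F
After byte 2 (0x81): reg=0x2A
After byte 3 (0xB7): reg=0xDA
Register before byte 4: 0xDA
After XOR with byte 0xD4: 0x0E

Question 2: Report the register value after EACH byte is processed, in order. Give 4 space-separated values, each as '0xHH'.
0x8F 0x2A 0xDA 0x2A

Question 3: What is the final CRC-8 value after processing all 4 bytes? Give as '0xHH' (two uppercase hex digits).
Answer: 0x2A

Derivation:
After byte 1 (0x58): reg=0x8F
After byte 2 (0x81): reg=0x2A
After byte 3 (0xB7): reg=0xDA
After byte 4 (0xD4): reg=0x2A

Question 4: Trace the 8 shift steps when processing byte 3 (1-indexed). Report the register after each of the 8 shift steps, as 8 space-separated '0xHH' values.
After byte 1 (0x58): reg=0x8F
After byte 2 (0x81): reg=0x2A
Register before byte 3: 0x2A
After XOR with byte 0xB7: 0x9D

Answer: 0x3D 0x7A 0xF4 0xEF 0xD9 0xB5 0x6D 0xDA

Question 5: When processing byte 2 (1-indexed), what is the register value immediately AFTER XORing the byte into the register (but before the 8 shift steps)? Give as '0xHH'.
Register before byte 2: 0x8F
Byte 2: 0x81
0x8F XOR 0x81 = 0x0E

Answer: 0x0E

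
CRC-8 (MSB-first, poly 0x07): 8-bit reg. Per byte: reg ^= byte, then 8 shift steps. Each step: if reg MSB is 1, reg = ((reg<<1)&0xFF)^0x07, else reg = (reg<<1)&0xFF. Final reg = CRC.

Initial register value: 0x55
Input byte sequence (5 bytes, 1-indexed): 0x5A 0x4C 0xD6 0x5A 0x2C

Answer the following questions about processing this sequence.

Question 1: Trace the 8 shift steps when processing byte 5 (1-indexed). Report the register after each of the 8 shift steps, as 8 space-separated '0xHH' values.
Answer: 0x89 0x15 0x2A 0x54 0xA8 0x57 0xAE 0x5B

Derivation:
After byte 1 (0x5A): reg=0x2D
After byte 2 (0x4C): reg=0x20
After byte 3 (0xD6): reg=0xCC
After byte 4 (0x5A): reg=0xEB
Register before byte 5: 0xEB
After XOR with byte 0x2C: 0xC7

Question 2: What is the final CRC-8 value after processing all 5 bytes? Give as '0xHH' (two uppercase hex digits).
After byte 1 (0x5A): reg=0x2D
After byte 2 (0x4C): reg=0x20
After byte 3 (0xD6): reg=0xCC
After byte 4 (0x5A): reg=0xEB
After byte 5 (0x2C): reg=0x5B

Answer: 0x5B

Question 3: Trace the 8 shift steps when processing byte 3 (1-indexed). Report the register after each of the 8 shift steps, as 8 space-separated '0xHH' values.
After byte 1 (0x5A): reg=0x2D
After byte 2 (0x4C): reg=0x20
Register before byte 3: 0x20
After XOR with byte 0xD6: 0xF6

Answer: 0xEB 0xD1 0xA5 0x4D 0x9A 0x33 0x66 0xCC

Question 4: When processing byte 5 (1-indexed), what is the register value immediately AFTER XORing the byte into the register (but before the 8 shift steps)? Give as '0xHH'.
Register before byte 5: 0xEB
Byte 5: 0x2C
0xEB XOR 0x2C = 0xC7

Answer: 0xC7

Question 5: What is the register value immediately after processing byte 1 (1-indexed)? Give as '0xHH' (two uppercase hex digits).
Answer: 0x2D

Derivation:
After byte 1 (0x5A): reg=0x2D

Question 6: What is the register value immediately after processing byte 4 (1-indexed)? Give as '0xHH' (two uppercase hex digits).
After byte 1 (0x5A): reg=0x2D
After byte 2 (0x4C): reg=0x20
After byte 3 (0xD6): reg=0xCC
After byte 4 (0x5A): reg=0xEB

Answer: 0xEB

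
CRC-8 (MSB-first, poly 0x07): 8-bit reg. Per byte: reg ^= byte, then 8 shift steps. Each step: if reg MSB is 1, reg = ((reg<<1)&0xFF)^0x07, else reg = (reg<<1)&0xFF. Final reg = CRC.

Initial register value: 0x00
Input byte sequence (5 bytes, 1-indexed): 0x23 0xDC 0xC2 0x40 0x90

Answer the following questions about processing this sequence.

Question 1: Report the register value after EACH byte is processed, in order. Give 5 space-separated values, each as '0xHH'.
0xE9 0x8B 0xF8 0x21 0x1E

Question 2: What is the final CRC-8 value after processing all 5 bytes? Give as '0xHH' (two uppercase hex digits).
After byte 1 (0x23): reg=0xE9
After byte 2 (0xDC): reg=0x8B
After byte 3 (0xC2): reg=0xF8
After byte 4 (0x40): reg=0x21
After byte 5 (0x90): reg=0x1E

Answer: 0x1E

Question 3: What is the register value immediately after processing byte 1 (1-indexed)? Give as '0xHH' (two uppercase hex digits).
Answer: 0xE9

Derivation:
After byte 1 (0x23): reg=0xE9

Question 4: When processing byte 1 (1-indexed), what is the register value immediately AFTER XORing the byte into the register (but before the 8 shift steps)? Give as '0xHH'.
Answer: 0x23

Derivation:
Register before byte 1: 0x00
Byte 1: 0x23
0x00 XOR 0x23 = 0x23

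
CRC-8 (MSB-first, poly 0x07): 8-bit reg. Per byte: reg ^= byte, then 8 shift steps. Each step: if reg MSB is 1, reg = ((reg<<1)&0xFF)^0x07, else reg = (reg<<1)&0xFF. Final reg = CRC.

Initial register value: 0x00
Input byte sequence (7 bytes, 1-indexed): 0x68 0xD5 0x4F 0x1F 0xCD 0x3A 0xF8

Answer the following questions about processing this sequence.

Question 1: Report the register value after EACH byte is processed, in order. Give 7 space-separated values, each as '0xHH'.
0x1F 0x78 0x85 0xCF 0x0E 0x8C 0x4B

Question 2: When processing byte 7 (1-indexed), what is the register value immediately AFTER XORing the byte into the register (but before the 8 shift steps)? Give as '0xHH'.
Register before byte 7: 0x8C
Byte 7: 0xF8
0x8C XOR 0xF8 = 0x74

Answer: 0x74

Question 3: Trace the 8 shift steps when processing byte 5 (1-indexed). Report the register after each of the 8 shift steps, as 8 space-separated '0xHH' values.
Answer: 0x04 0x08 0x10 0x20 0x40 0x80 0x07 0x0E

Derivation:
After byte 1 (0x68): reg=0x1F
After byte 2 (0xD5): reg=0x78
After byte 3 (0x4F): reg=0x85
After byte 4 (0x1F): reg=0xCF
Register before byte 5: 0xCF
After XOR with byte 0xCD: 0x02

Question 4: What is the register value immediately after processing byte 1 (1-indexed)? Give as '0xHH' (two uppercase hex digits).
Answer: 0x1F

Derivation:
After byte 1 (0x68): reg=0x1F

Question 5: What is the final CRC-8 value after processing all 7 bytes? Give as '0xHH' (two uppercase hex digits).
Answer: 0x4B

Derivation:
After byte 1 (0x68): reg=0x1F
After byte 2 (0xD5): reg=0x78
After byte 3 (0x4F): reg=0x85
After byte 4 (0x1F): reg=0xCF
After byte 5 (0xCD): reg=0x0E
After byte 6 (0x3A): reg=0x8C
After byte 7 (0xF8): reg=0x4B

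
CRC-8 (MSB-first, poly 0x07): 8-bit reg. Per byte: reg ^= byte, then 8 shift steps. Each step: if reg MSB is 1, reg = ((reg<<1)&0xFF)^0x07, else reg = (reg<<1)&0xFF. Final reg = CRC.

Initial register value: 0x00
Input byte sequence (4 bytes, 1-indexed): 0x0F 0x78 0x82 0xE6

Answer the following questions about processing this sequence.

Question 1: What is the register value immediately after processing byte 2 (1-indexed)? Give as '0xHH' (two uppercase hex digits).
Answer: 0xAC

Derivation:
After byte 1 (0x0F): reg=0x2D
After byte 2 (0x78): reg=0xAC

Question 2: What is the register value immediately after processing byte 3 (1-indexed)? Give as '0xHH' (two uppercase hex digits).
Answer: 0xCA

Derivation:
After byte 1 (0x0F): reg=0x2D
After byte 2 (0x78): reg=0xAC
After byte 3 (0x82): reg=0xCA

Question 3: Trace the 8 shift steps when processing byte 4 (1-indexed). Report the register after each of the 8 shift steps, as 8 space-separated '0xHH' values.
After byte 1 (0x0F): reg=0x2D
After byte 2 (0x78): reg=0xAC
After byte 3 (0x82): reg=0xCA
Register before byte 4: 0xCA
After XOR with byte 0xE6: 0x2C

Answer: 0x58 0xB0 0x67 0xCE 0x9B 0x31 0x62 0xC4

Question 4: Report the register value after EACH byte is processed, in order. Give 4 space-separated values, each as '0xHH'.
0x2D 0xAC 0xCA 0xC4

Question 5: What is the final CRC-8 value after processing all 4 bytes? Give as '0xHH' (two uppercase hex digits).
Answer: 0xC4

Derivation:
After byte 1 (0x0F): reg=0x2D
After byte 2 (0x78): reg=0xAC
After byte 3 (0x82): reg=0xCA
After byte 4 (0xE6): reg=0xC4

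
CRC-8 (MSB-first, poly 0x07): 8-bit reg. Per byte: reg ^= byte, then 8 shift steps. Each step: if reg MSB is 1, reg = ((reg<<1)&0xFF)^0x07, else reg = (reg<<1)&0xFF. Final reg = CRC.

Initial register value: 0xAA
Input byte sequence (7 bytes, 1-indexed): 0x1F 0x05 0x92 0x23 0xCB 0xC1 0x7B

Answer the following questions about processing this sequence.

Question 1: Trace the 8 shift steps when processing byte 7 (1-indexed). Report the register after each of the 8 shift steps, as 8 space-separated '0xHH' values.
Answer: 0xCD 0x9D 0x3D 0x7A 0xF4 0xEF 0xD9 0xB5

Derivation:
After byte 1 (0x1F): reg=0x02
After byte 2 (0x05): reg=0x15
After byte 3 (0x92): reg=0x9C
After byte 4 (0x23): reg=0x34
After byte 5 (0xCB): reg=0xF3
After byte 6 (0xC1): reg=0x9E
Register before byte 7: 0x9E
After XOR with byte 0x7B: 0xE5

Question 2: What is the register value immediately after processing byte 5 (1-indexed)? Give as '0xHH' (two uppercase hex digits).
After byte 1 (0x1F): reg=0x02
After byte 2 (0x05): reg=0x15
After byte 3 (0x92): reg=0x9C
After byte 4 (0x23): reg=0x34
After byte 5 (0xCB): reg=0xF3

Answer: 0xF3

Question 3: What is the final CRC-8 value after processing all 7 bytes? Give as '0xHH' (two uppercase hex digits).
After byte 1 (0x1F): reg=0x02
After byte 2 (0x05): reg=0x15
After byte 3 (0x92): reg=0x9C
After byte 4 (0x23): reg=0x34
After byte 5 (0xCB): reg=0xF3
After byte 6 (0xC1): reg=0x9E
After byte 7 (0x7B): reg=0xB5

Answer: 0xB5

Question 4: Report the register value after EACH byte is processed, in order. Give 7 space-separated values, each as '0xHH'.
0x02 0x15 0x9C 0x34 0xF3 0x9E 0xB5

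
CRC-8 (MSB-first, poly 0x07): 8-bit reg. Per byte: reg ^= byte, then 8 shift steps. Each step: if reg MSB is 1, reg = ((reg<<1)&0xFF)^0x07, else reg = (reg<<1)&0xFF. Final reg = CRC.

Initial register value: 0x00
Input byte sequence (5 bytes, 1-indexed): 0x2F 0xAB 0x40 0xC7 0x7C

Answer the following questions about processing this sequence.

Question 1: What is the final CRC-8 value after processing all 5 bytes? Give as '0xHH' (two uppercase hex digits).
Answer: 0x52

Derivation:
After byte 1 (0x2F): reg=0xCD
After byte 2 (0xAB): reg=0x35
After byte 3 (0x40): reg=0x4C
After byte 4 (0xC7): reg=0xB8
After byte 5 (0x7C): reg=0x52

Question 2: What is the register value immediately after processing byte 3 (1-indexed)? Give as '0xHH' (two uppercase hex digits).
Answer: 0x4C

Derivation:
After byte 1 (0x2F): reg=0xCD
After byte 2 (0xAB): reg=0x35
After byte 3 (0x40): reg=0x4C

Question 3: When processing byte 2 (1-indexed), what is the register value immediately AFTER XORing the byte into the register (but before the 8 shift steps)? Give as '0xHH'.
Answer: 0x66

Derivation:
Register before byte 2: 0xCD
Byte 2: 0xAB
0xCD XOR 0xAB = 0x66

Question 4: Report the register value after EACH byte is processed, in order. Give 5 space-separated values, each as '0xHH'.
0xCD 0x35 0x4C 0xB8 0x52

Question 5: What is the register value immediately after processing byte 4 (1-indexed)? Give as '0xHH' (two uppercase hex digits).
Answer: 0xB8

Derivation:
After byte 1 (0x2F): reg=0xCD
After byte 2 (0xAB): reg=0x35
After byte 3 (0x40): reg=0x4C
After byte 4 (0xC7): reg=0xB8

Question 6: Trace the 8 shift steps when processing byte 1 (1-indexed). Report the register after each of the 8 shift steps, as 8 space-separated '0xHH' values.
Answer: 0x5E 0xBC 0x7F 0xFE 0xFB 0xF1 0xE5 0xCD

Derivation:
Register before byte 1: 0x00
After XOR with byte 0x2F: 0x2F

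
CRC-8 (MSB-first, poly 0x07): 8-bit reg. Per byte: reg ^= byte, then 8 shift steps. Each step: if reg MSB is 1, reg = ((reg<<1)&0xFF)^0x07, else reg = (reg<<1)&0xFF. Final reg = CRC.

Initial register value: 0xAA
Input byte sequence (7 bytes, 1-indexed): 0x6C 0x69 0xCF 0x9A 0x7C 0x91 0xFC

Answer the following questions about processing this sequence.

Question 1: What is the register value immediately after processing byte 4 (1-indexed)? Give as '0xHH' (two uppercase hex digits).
After byte 1 (0x6C): reg=0x5C
After byte 2 (0x69): reg=0x8B
After byte 3 (0xCF): reg=0xDB
After byte 4 (0x9A): reg=0xC0

Answer: 0xC0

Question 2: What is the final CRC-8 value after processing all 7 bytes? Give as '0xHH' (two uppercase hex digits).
After byte 1 (0x6C): reg=0x5C
After byte 2 (0x69): reg=0x8B
After byte 3 (0xCF): reg=0xDB
After byte 4 (0x9A): reg=0xC0
After byte 5 (0x7C): reg=0x3D
After byte 6 (0x91): reg=0x4D
After byte 7 (0xFC): reg=0x1E

Answer: 0x1E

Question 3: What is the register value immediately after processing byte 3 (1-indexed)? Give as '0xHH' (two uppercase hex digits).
After byte 1 (0x6C): reg=0x5C
After byte 2 (0x69): reg=0x8B
After byte 3 (0xCF): reg=0xDB

Answer: 0xDB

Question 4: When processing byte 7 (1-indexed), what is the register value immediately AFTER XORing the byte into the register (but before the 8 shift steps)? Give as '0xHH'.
Answer: 0xB1

Derivation:
Register before byte 7: 0x4D
Byte 7: 0xFC
0x4D XOR 0xFC = 0xB1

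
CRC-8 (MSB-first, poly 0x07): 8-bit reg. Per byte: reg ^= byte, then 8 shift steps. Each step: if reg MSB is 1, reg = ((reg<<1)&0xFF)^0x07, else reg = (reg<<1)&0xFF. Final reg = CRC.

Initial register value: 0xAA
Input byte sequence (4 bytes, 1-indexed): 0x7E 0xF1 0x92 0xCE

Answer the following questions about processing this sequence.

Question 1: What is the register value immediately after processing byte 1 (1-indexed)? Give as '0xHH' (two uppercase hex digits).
After byte 1 (0x7E): reg=0x22

Answer: 0x22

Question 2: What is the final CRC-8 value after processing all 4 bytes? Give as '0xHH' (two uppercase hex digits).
After byte 1 (0x7E): reg=0x22
After byte 2 (0xF1): reg=0x37
After byte 3 (0x92): reg=0x72
After byte 4 (0xCE): reg=0x3D

Answer: 0x3D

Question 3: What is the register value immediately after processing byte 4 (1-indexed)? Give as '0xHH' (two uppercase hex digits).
After byte 1 (0x7E): reg=0x22
After byte 2 (0xF1): reg=0x37
After byte 3 (0x92): reg=0x72
After byte 4 (0xCE): reg=0x3D

Answer: 0x3D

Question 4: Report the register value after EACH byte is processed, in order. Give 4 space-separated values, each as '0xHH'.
0x22 0x37 0x72 0x3D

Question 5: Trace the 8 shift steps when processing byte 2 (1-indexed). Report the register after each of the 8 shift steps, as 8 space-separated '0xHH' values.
After byte 1 (0x7E): reg=0x22
Register before byte 2: 0x22
After XOR with byte 0xF1: 0xD3

Answer: 0xA1 0x45 0x8A 0x13 0x26 0x4C 0x98 0x37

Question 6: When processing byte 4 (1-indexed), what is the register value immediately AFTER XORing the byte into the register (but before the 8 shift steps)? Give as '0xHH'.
Answer: 0xBC

Derivation:
Register before byte 4: 0x72
Byte 4: 0xCE
0x72 XOR 0xCE = 0xBC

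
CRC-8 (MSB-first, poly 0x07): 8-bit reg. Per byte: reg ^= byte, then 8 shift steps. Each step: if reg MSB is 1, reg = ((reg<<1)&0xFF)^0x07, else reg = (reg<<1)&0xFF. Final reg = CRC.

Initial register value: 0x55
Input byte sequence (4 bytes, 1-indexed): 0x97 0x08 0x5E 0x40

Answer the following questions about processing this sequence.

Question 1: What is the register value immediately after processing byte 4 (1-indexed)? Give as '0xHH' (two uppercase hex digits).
Answer: 0xCA

Derivation:
After byte 1 (0x97): reg=0x40
After byte 2 (0x08): reg=0xFF
After byte 3 (0x5E): reg=0x6E
After byte 4 (0x40): reg=0xCA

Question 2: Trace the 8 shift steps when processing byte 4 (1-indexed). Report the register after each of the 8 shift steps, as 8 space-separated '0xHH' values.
Answer: 0x5C 0xB8 0x77 0xEE 0xDB 0xB1 0x65 0xCA

Derivation:
After byte 1 (0x97): reg=0x40
After byte 2 (0x08): reg=0xFF
After byte 3 (0x5E): reg=0x6E
Register before byte 4: 0x6E
After XOR with byte 0x40: 0x2E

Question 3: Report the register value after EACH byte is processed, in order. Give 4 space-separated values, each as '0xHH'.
0x40 0xFF 0x6E 0xCA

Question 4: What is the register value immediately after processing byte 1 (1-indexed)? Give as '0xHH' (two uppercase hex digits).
Answer: 0x40

Derivation:
After byte 1 (0x97): reg=0x40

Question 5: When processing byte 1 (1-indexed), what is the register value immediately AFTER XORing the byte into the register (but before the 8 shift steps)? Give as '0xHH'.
Register before byte 1: 0x55
Byte 1: 0x97
0x55 XOR 0x97 = 0xC2

Answer: 0xC2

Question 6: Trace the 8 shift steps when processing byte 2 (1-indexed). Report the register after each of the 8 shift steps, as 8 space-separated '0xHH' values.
Answer: 0x90 0x27 0x4E 0x9C 0x3F 0x7E 0xFC 0xFF

Derivation:
After byte 1 (0x97): reg=0x40
Register before byte 2: 0x40
After XOR with byte 0x08: 0x48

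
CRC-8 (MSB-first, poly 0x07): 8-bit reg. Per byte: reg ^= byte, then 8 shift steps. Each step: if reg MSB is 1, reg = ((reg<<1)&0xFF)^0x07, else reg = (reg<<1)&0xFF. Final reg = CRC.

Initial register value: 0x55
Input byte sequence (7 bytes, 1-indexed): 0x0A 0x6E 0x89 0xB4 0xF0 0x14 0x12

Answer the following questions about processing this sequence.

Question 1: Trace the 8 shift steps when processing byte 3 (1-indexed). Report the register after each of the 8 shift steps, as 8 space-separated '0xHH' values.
Answer: 0x96 0x2B 0x56 0xAC 0x5F 0xBE 0x7B 0xF6

Derivation:
After byte 1 (0x0A): reg=0x9A
After byte 2 (0x6E): reg=0xC2
Register before byte 3: 0xC2
After XOR with byte 0x89: 0x4B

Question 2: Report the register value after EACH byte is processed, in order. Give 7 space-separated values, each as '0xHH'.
0x9A 0xC2 0xF6 0xC9 0xAF 0x28 0xA6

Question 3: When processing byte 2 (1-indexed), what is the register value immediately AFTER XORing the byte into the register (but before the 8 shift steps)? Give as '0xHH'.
Register before byte 2: 0x9A
Byte 2: 0x6E
0x9A XOR 0x6E = 0xF4

Answer: 0xF4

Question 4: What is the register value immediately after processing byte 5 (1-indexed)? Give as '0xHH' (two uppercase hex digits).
Answer: 0xAF

Derivation:
After byte 1 (0x0A): reg=0x9A
After byte 2 (0x6E): reg=0xC2
After byte 3 (0x89): reg=0xF6
After byte 4 (0xB4): reg=0xC9
After byte 5 (0xF0): reg=0xAF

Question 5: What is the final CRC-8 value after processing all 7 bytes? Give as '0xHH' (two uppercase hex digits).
After byte 1 (0x0A): reg=0x9A
After byte 2 (0x6E): reg=0xC2
After byte 3 (0x89): reg=0xF6
After byte 4 (0xB4): reg=0xC9
After byte 5 (0xF0): reg=0xAF
After byte 6 (0x14): reg=0x28
After byte 7 (0x12): reg=0xA6

Answer: 0xA6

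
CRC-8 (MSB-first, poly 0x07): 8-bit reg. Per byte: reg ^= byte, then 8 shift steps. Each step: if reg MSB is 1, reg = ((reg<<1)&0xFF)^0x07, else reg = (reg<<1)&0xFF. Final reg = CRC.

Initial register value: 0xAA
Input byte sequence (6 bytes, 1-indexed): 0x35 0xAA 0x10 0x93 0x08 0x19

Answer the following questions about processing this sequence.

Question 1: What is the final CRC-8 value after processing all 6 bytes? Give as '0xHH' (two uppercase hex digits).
Answer: 0x58

Derivation:
After byte 1 (0x35): reg=0xD4
After byte 2 (0xAA): reg=0x7D
After byte 3 (0x10): reg=0x04
After byte 4 (0x93): reg=0xEC
After byte 5 (0x08): reg=0xB2
After byte 6 (0x19): reg=0x58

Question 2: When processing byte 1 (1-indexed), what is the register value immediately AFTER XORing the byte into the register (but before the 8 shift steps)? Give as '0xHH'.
Register before byte 1: 0xAA
Byte 1: 0x35
0xAA XOR 0x35 = 0x9F

Answer: 0x9F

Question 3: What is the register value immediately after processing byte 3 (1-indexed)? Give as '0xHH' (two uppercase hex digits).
Answer: 0x04

Derivation:
After byte 1 (0x35): reg=0xD4
After byte 2 (0xAA): reg=0x7D
After byte 3 (0x10): reg=0x04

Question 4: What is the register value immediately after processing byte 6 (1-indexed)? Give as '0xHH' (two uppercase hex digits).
Answer: 0x58

Derivation:
After byte 1 (0x35): reg=0xD4
After byte 2 (0xAA): reg=0x7D
After byte 3 (0x10): reg=0x04
After byte 4 (0x93): reg=0xEC
After byte 5 (0x08): reg=0xB2
After byte 6 (0x19): reg=0x58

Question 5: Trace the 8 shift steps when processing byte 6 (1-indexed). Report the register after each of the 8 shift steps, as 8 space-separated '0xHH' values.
After byte 1 (0x35): reg=0xD4
After byte 2 (0xAA): reg=0x7D
After byte 3 (0x10): reg=0x04
After byte 4 (0x93): reg=0xEC
After byte 5 (0x08): reg=0xB2
Register before byte 6: 0xB2
After XOR with byte 0x19: 0xAB

Answer: 0x51 0xA2 0x43 0x86 0x0B 0x16 0x2C 0x58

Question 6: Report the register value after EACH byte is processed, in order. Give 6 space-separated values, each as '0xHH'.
0xD4 0x7D 0x04 0xEC 0xB2 0x58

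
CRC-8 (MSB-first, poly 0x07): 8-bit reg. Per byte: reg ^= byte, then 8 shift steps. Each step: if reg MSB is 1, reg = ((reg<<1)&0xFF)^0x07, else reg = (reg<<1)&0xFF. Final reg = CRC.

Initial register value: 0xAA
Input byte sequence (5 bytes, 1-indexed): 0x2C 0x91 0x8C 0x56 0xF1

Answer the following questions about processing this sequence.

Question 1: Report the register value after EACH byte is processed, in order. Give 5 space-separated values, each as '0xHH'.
0x9B 0x36 0x2F 0x68 0xC6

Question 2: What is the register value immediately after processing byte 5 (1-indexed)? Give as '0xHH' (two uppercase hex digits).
Answer: 0xC6

Derivation:
After byte 1 (0x2C): reg=0x9B
After byte 2 (0x91): reg=0x36
After byte 3 (0x8C): reg=0x2F
After byte 4 (0x56): reg=0x68
After byte 5 (0xF1): reg=0xC6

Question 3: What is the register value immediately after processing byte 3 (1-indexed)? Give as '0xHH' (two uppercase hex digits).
Answer: 0x2F

Derivation:
After byte 1 (0x2C): reg=0x9B
After byte 2 (0x91): reg=0x36
After byte 3 (0x8C): reg=0x2F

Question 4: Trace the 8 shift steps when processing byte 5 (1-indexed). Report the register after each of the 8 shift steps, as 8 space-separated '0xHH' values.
Answer: 0x35 0x6A 0xD4 0xAF 0x59 0xB2 0x63 0xC6

Derivation:
After byte 1 (0x2C): reg=0x9B
After byte 2 (0x91): reg=0x36
After byte 3 (0x8C): reg=0x2F
After byte 4 (0x56): reg=0x68
Register before byte 5: 0x68
After XOR with byte 0xF1: 0x99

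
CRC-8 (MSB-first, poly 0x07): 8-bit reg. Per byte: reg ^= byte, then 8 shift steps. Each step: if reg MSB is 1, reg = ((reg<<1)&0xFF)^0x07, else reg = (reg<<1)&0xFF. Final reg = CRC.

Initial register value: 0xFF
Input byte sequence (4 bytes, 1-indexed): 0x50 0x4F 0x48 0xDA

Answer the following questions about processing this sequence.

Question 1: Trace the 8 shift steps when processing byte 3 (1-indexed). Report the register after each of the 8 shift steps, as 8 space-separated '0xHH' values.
After byte 1 (0x50): reg=0x44
After byte 2 (0x4F): reg=0x31
Register before byte 3: 0x31
After XOR with byte 0x48: 0x79

Answer: 0xF2 0xE3 0xC1 0x85 0x0D 0x1A 0x34 0x68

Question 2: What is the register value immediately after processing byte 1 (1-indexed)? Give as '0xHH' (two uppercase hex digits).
After byte 1 (0x50): reg=0x44

Answer: 0x44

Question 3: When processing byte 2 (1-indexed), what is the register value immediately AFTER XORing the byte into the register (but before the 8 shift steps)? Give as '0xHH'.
Answer: 0x0B

Derivation:
Register before byte 2: 0x44
Byte 2: 0x4F
0x44 XOR 0x4F = 0x0B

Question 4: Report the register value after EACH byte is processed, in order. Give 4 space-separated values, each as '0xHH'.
0x44 0x31 0x68 0x17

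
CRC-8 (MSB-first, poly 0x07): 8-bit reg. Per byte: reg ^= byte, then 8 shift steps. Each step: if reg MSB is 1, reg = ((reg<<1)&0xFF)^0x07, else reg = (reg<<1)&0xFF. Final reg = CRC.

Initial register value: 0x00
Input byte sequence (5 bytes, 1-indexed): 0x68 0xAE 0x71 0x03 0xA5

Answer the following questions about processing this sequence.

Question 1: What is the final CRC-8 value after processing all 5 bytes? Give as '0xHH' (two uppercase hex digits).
After byte 1 (0x68): reg=0x1F
After byte 2 (0xAE): reg=0x1E
After byte 3 (0x71): reg=0x0A
After byte 4 (0x03): reg=0x3F
After byte 5 (0xA5): reg=0xCF

Answer: 0xCF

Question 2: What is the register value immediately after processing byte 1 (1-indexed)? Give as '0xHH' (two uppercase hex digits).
Answer: 0x1F

Derivation:
After byte 1 (0x68): reg=0x1F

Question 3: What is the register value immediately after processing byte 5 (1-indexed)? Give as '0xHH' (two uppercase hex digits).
Answer: 0xCF

Derivation:
After byte 1 (0x68): reg=0x1F
After byte 2 (0xAE): reg=0x1E
After byte 3 (0x71): reg=0x0A
After byte 4 (0x03): reg=0x3F
After byte 5 (0xA5): reg=0xCF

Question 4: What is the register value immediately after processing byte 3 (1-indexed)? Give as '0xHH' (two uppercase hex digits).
After byte 1 (0x68): reg=0x1F
After byte 2 (0xAE): reg=0x1E
After byte 3 (0x71): reg=0x0A

Answer: 0x0A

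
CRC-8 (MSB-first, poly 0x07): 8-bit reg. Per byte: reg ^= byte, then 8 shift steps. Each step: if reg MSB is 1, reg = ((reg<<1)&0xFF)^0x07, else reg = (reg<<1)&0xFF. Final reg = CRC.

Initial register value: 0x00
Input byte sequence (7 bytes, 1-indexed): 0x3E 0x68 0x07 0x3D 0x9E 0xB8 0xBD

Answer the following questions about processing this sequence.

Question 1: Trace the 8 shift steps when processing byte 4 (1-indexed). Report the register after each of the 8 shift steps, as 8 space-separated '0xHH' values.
Answer: 0x77 0xEE 0xDB 0xB1 0x65 0xCA 0x93 0x21

Derivation:
After byte 1 (0x3E): reg=0xBA
After byte 2 (0x68): reg=0x30
After byte 3 (0x07): reg=0x85
Register before byte 4: 0x85
After XOR with byte 0x3D: 0xB8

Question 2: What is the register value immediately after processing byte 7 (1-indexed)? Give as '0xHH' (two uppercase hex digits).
After byte 1 (0x3E): reg=0xBA
After byte 2 (0x68): reg=0x30
After byte 3 (0x07): reg=0x85
After byte 4 (0x3D): reg=0x21
After byte 5 (0x9E): reg=0x34
After byte 6 (0xB8): reg=0xAD
After byte 7 (0xBD): reg=0x70

Answer: 0x70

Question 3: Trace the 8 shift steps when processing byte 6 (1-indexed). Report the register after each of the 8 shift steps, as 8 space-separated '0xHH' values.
Answer: 0x1F 0x3E 0x7C 0xF8 0xF7 0xE9 0xD5 0xAD

Derivation:
After byte 1 (0x3E): reg=0xBA
After byte 2 (0x68): reg=0x30
After byte 3 (0x07): reg=0x85
After byte 4 (0x3D): reg=0x21
After byte 5 (0x9E): reg=0x34
Register before byte 6: 0x34
After XOR with byte 0xB8: 0x8C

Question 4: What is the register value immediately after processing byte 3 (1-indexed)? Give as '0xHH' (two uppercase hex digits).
After byte 1 (0x3E): reg=0xBA
After byte 2 (0x68): reg=0x30
After byte 3 (0x07): reg=0x85

Answer: 0x85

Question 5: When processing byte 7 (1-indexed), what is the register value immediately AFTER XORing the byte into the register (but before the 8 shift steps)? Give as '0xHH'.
Answer: 0x10

Derivation:
Register before byte 7: 0xAD
Byte 7: 0xBD
0xAD XOR 0xBD = 0x10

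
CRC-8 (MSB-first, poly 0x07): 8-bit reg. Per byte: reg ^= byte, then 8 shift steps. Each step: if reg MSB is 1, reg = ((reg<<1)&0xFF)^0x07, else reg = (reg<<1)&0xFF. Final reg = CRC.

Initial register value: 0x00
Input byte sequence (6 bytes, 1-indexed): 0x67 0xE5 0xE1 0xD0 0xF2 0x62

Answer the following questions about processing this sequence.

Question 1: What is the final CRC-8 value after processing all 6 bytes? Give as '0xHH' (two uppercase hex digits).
Answer: 0x0E

Derivation:
After byte 1 (0x67): reg=0x32
After byte 2 (0xE5): reg=0x2B
After byte 3 (0xE1): reg=0x78
After byte 4 (0xD0): reg=0x51
After byte 5 (0xF2): reg=0x60
After byte 6 (0x62): reg=0x0E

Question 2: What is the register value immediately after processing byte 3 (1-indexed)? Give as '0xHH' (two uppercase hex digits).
After byte 1 (0x67): reg=0x32
After byte 2 (0xE5): reg=0x2B
After byte 3 (0xE1): reg=0x78

Answer: 0x78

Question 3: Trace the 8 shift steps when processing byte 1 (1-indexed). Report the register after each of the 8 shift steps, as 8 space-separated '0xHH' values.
Register before byte 1: 0x00
After XOR with byte 0x67: 0x67

Answer: 0xCE 0x9B 0x31 0x62 0xC4 0x8F 0x19 0x32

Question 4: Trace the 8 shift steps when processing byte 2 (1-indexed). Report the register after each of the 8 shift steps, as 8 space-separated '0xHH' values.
After byte 1 (0x67): reg=0x32
Register before byte 2: 0x32
After XOR with byte 0xE5: 0xD7

Answer: 0xA9 0x55 0xAA 0x53 0xA6 0x4B 0x96 0x2B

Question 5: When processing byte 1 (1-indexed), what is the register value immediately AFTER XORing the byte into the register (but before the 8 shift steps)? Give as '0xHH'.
Answer: 0x67

Derivation:
Register before byte 1: 0x00
Byte 1: 0x67
0x00 XOR 0x67 = 0x67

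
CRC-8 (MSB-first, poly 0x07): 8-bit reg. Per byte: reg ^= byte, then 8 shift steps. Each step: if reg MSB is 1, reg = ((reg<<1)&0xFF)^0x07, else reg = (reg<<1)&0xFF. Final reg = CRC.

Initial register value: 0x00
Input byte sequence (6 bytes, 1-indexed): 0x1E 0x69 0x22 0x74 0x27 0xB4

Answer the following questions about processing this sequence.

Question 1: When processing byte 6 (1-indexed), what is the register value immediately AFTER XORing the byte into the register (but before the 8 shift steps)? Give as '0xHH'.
Answer: 0xB1

Derivation:
Register before byte 6: 0x05
Byte 6: 0xB4
0x05 XOR 0xB4 = 0xB1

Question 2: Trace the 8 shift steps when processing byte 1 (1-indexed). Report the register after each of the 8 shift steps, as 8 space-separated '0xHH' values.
Register before byte 1: 0x00
After XOR with byte 0x1E: 0x1E

Answer: 0x3C 0x78 0xF0 0xE7 0xC9 0x95 0x2D 0x5A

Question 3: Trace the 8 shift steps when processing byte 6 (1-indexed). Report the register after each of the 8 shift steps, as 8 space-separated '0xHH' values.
Answer: 0x65 0xCA 0x93 0x21 0x42 0x84 0x0F 0x1E

Derivation:
After byte 1 (0x1E): reg=0x5A
After byte 2 (0x69): reg=0x99
After byte 3 (0x22): reg=0x28
After byte 4 (0x74): reg=0x93
After byte 5 (0x27): reg=0x05
Register before byte 6: 0x05
After XOR with byte 0xB4: 0xB1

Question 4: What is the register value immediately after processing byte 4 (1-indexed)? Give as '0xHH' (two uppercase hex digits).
Answer: 0x93

Derivation:
After byte 1 (0x1E): reg=0x5A
After byte 2 (0x69): reg=0x99
After byte 3 (0x22): reg=0x28
After byte 4 (0x74): reg=0x93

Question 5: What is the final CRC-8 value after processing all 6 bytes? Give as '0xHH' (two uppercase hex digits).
After byte 1 (0x1E): reg=0x5A
After byte 2 (0x69): reg=0x99
After byte 3 (0x22): reg=0x28
After byte 4 (0x74): reg=0x93
After byte 5 (0x27): reg=0x05
After byte 6 (0xB4): reg=0x1E

Answer: 0x1E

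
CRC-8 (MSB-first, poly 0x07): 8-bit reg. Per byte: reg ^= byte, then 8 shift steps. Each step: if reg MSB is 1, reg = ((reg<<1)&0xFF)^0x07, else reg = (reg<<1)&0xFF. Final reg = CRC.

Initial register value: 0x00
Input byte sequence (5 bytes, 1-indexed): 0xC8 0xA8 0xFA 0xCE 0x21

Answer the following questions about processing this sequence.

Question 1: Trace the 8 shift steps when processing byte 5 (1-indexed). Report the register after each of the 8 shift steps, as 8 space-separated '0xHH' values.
Answer: 0xA7 0x49 0x92 0x23 0x46 0x8C 0x1F 0x3E

Derivation:
After byte 1 (0xC8): reg=0x76
After byte 2 (0xA8): reg=0x14
After byte 3 (0xFA): reg=0x84
After byte 4 (0xCE): reg=0xF1
Register before byte 5: 0xF1
After XOR with byte 0x21: 0xD0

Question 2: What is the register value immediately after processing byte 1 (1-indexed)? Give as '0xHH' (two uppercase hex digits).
Answer: 0x76

Derivation:
After byte 1 (0xC8): reg=0x76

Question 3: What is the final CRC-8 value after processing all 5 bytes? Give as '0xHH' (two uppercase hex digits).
Answer: 0x3E

Derivation:
After byte 1 (0xC8): reg=0x76
After byte 2 (0xA8): reg=0x14
After byte 3 (0xFA): reg=0x84
After byte 4 (0xCE): reg=0xF1
After byte 5 (0x21): reg=0x3E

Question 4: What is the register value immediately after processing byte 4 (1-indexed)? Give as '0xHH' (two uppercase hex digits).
Answer: 0xF1

Derivation:
After byte 1 (0xC8): reg=0x76
After byte 2 (0xA8): reg=0x14
After byte 3 (0xFA): reg=0x84
After byte 4 (0xCE): reg=0xF1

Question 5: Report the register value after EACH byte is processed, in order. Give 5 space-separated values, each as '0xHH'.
0x76 0x14 0x84 0xF1 0x3E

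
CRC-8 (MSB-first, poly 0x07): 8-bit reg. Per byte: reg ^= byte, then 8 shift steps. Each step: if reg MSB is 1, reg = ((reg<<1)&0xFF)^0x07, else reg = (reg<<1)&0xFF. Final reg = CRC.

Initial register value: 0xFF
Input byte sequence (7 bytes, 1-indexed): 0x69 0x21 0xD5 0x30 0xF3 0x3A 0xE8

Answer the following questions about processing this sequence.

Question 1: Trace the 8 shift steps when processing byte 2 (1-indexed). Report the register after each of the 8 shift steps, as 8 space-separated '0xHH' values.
After byte 1 (0x69): reg=0xEB
Register before byte 2: 0xEB
After XOR with byte 0x21: 0xCA

Answer: 0x93 0x21 0x42 0x84 0x0F 0x1E 0x3C 0x78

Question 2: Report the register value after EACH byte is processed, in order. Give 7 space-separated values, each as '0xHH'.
0xEB 0x78 0x4A 0x61 0xF7 0x6D 0x92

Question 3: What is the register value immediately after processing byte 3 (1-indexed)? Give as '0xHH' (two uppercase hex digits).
Answer: 0x4A

Derivation:
After byte 1 (0x69): reg=0xEB
After byte 2 (0x21): reg=0x78
After byte 3 (0xD5): reg=0x4A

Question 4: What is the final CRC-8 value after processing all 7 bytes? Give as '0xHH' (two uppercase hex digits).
Answer: 0x92

Derivation:
After byte 1 (0x69): reg=0xEB
After byte 2 (0x21): reg=0x78
After byte 3 (0xD5): reg=0x4A
After byte 4 (0x30): reg=0x61
After byte 5 (0xF3): reg=0xF7
After byte 6 (0x3A): reg=0x6D
After byte 7 (0xE8): reg=0x92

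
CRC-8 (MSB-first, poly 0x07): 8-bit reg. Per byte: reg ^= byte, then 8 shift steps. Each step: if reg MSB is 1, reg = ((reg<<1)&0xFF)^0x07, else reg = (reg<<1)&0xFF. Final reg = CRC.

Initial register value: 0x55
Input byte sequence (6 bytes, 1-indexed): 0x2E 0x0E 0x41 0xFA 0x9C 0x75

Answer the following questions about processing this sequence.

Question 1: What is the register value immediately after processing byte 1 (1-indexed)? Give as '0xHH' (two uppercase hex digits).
After byte 1 (0x2E): reg=0x66

Answer: 0x66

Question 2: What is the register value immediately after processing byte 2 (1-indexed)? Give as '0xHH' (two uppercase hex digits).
After byte 1 (0x2E): reg=0x66
After byte 2 (0x0E): reg=0x1F

Answer: 0x1F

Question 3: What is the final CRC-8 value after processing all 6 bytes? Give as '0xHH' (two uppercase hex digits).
Answer: 0x82

Derivation:
After byte 1 (0x2E): reg=0x66
After byte 2 (0x0E): reg=0x1F
After byte 3 (0x41): reg=0x9D
After byte 4 (0xFA): reg=0x32
After byte 5 (0x9C): reg=0x43
After byte 6 (0x75): reg=0x82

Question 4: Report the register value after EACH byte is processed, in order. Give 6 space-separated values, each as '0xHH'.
0x66 0x1F 0x9D 0x32 0x43 0x82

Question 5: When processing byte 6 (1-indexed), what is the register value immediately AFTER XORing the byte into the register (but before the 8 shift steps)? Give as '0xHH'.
Answer: 0x36

Derivation:
Register before byte 6: 0x43
Byte 6: 0x75
0x43 XOR 0x75 = 0x36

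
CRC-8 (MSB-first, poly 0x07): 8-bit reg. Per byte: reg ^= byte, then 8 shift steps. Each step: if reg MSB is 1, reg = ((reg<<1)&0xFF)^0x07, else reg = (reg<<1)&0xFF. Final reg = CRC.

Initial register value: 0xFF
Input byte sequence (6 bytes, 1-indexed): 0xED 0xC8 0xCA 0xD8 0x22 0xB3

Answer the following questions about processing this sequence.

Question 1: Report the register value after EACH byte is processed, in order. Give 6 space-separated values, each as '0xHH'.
0x7E 0x0B 0x49 0xFE 0x1A 0x56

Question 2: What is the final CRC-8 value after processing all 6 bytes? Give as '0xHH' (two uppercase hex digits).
Answer: 0x56

Derivation:
After byte 1 (0xED): reg=0x7E
After byte 2 (0xC8): reg=0x0B
After byte 3 (0xCA): reg=0x49
After byte 4 (0xD8): reg=0xFE
After byte 5 (0x22): reg=0x1A
After byte 6 (0xB3): reg=0x56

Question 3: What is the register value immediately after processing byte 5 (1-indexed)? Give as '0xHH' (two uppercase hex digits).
After byte 1 (0xED): reg=0x7E
After byte 2 (0xC8): reg=0x0B
After byte 3 (0xCA): reg=0x49
After byte 4 (0xD8): reg=0xFE
After byte 5 (0x22): reg=0x1A

Answer: 0x1A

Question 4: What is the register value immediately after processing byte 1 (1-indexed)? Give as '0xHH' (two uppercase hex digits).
After byte 1 (0xED): reg=0x7E

Answer: 0x7E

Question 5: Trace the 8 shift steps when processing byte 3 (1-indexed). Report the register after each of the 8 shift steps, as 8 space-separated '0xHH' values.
After byte 1 (0xED): reg=0x7E
After byte 2 (0xC8): reg=0x0B
Register before byte 3: 0x0B
After XOR with byte 0xCA: 0xC1

Answer: 0x85 0x0D 0x1A 0x34 0x68 0xD0 0xA7 0x49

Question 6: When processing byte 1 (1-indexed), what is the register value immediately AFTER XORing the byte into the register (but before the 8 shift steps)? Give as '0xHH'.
Register before byte 1: 0xFF
Byte 1: 0xED
0xFF XOR 0xED = 0x12

Answer: 0x12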